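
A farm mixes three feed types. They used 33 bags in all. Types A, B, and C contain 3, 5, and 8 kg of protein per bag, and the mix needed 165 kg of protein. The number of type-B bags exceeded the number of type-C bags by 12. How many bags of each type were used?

Let a = type-A bags, b = type-B bags, c = type-C bags.
  a + b + c = 33
  3a + 5b + 8c = 165
  b - c = 12
Row-reduce the augmented matrix:
R2 ← R2 − 3·R1.
R2 ← R2 / (2).
R1 ← R1 − 1·R2.
R3 ← R3 − 1·R2.
R3 ← R3 / (-7/2).
R1 ← R1 + 3/2·R3.
R2 ← R2 − 5/2·R3.
Reading off the reduced rows gives a = 9, b = 18, c = 6.

type-A bags: 9, type-B bags: 18, type-C bags: 6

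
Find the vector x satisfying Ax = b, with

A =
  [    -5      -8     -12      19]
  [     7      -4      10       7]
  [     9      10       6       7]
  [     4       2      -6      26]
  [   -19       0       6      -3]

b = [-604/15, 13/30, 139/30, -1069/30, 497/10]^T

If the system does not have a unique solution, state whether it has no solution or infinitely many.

x_1 = -9/5, x_2 = 6/5, x_3 = 9/4, x_4 = -2/3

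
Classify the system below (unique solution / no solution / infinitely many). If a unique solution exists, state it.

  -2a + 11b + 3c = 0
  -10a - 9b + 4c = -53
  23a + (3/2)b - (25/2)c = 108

Row-reduce:
R1 ← R1 / (-2).
R2 ← R2 + 10·R1.
R3 ← R3 − 23·R1.
R2 ← R2 / (-64).
R1 ← R1 + 11/2·R2.
R3 ← R3 − 128·R2.
Row 3 reduces to 0 = 2, a contradiction. The system is inconsistent.

no solution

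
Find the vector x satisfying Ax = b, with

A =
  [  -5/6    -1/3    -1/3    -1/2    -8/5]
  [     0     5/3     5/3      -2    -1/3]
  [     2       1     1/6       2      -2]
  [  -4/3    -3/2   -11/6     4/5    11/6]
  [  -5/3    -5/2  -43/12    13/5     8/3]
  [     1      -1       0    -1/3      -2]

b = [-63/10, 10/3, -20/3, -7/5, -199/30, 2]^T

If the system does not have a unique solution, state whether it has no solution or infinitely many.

Row-reduce:
R1 ← R1 / (-5/6).
R3 ← R3 − 2·R1.
R4 ← R4 + 4/3·R1.
R5 ← R5 + 5/3·R1.
R6 ← R6 − 1·R1.
R2 ← R2 / (5/3).
R1 ← R1 − 2/5·R2.
R3 ← R3 − 1/5·R2.
R4 ← R4 + 29/30·R2.
R5 ← R5 + 11/6·R2.
R6 ← R6 + 7/5·R2.
R3 ← R3 / (-5/6).
R2 ← R2 − 1·R3.
R4 ← R4 + 1/3·R3.
R5 ← R5 + 13/12·R3.
R6 ← R6 − 1·R3.
R4 ← R4 / (3/125).
R1 ← R1 − 27/25·R4.
R2 ← R2 − 6/125·R4.
R3 ← R3 + 156/125·R4.
R5 ← R5 − 6/125·R4.
R6 ← R6 + 512/375·R4.
Swap R5 and R6.
R5 ← R5 / (16189/45).
R1 ← R1 + 1457/5·R5.
R2 ← R2 + 101/5·R5.
R3 ← R3 − 346·R5.
R4 ← R4 − 815/3·R5.
Row 6 reduces to 0 = -1/2, a contradiction. The system is inconsistent.

no solution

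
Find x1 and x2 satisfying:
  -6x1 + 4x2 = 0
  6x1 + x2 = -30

x1 = -4, x2 = -6

From equation 2: x2 = -30 − 6·x1.
Substitute into equation 1 and solve: x1 = -4.
Then x2 = -6.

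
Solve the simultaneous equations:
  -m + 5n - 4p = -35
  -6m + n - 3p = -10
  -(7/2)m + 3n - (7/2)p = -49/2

no solution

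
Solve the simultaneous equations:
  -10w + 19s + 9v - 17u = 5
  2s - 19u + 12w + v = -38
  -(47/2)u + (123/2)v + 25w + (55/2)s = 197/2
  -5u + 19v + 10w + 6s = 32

infinitely many solutions

Row-reduce:
R1 ← R1 / (-17).
R2 ← R2 + 19·R1.
R3 ← R3 + 47/2·R1.
R4 ← R4 + 5·R1.
R2 ← R2 / (-154/17).
R1 ← R1 + 9/17·R2.
R3 ← R3 − 834/17·R2.
R4 ← R4 − 278/17·R2.
R3 ← R3 / (12654/77).
R1 ← R1 + 59/77·R3.
R2 ← R2 + 197/77·R3.
R4 ← R4 − 4218/77·R3.
Rank is 3 with 4 unknowns, leaving s free.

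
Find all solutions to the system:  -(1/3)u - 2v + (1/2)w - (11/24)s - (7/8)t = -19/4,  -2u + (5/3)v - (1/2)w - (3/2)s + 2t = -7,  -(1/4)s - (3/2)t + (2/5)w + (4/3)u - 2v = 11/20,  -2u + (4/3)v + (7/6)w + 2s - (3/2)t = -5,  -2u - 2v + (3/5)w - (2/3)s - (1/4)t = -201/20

infinitely many solutions

Row-reduce:
R1 ← R1 / (-1/3).
R2 ← R2 + 2·R1.
R3 ← R3 − 4/3·R1.
R4 ← R4 + 2·R1.
R5 ← R5 + 2·R1.
R2 ← R2 / (41/3).
R1 ← R1 − 6·R2.
R3 ← R3 + 10·R2.
R4 ← R4 − 40/3·R2.
R5 ← R5 − 10·R2.
R3 ← R3 / (-33/205).
R1 ← R1 − 3/82·R3.
R2 ← R2 + 21/82·R3.
R4 ← R4 − 389/246·R3.
R5 ← R5 − 33/205·R3.
R4 ← R4 / (-18889/2376).
R1 ← R1 − 37/66·R4.
R2 ← R2 − 515/264·R4.
R3 ← R3 − 2875/396·R4.
Rank is 4 with 5 unknowns, leaving t free.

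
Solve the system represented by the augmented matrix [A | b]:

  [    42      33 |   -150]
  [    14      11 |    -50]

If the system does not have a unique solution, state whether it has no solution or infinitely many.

Row-reduce:
R1 ← R1 / (42).
R2 ← R2 − 14·R1.
Rank is 1 with 2 unknowns, leaving x_2 free.

infinitely many solutions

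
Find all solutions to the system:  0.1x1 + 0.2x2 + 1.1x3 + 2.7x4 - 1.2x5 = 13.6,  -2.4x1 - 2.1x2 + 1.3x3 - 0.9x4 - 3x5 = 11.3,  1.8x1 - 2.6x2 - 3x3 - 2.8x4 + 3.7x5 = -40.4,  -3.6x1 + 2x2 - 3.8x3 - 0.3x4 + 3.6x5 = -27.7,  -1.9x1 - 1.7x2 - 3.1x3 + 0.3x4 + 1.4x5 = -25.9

x1 = 0, x2 = 3, x3 = 5, x4 = 1, x5 = -4

Row-reduce the augmented matrix:
R1 ← R1 / (1/10).
R2 ← R2 + 12/5·R1.
R3 ← R3 − 9/5·R1.
R4 ← R4 + 18/5·R1.
R5 ← R5 + 19/10·R1.
R2 ← R2 / (27/10).
R1 ← R1 − 2·R2.
R3 ← R3 + 31/5·R2.
R4 ← R4 − 46/5·R2.
R5 ← R5 − 21/10·R2.
R3 ← R3 / (5509/135).
R1 ← R1 + 257/27·R3.
R2 ← R2 − 277/27·R3.
R4 ← R4 + 7909/135·R3.
R5 ← R5 + 337/90·R3.
R4 ← R4 / (176641/11018).
R1 ← R1 − 10487/5509·R4.
R2 ← R2 + 1657/5509·R4.
R3 ← R3 − 12870/5509·R4.
R5 ← R5 − 586581/55090·R4.
R5 ← R5 / (-21321799/17664100).
R1 ← R1 − 698187/1766410·R5.
R2 ← R2 − 396513/1766410·R5.
R3 ← R3 + 425661/353282·R5.
R4 ← R4 − 13393/883205·R5.
Reading off the reduced rows gives x1 = 0, x2 = 3, x3 = 5, x4 = 1, x5 = -4.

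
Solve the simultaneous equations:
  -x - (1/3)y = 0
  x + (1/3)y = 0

infinitely many solutions

Row-reduce:
R1 ← R1 / (-1).
R2 ← R2 − 1·R1.
Rank is 1 with 2 unknowns, leaving y free.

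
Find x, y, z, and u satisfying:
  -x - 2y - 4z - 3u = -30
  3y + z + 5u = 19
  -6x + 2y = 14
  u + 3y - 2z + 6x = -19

x = -2, y = 1, z = 6, u = 2

Row-reduce the augmented matrix:
R1 ← R1 / (-1).
R3 ← R3 + 6·R1.
R4 ← R4 − 6·R1.
R2 ← R2 / (3).
R1 ← R1 − 2·R2.
R3 ← R3 − 14·R2.
R4 ← R4 + 9·R2.
R3 ← R3 / (58/3).
R1 ← R1 − 10/3·R3.
R2 ← R2 − 1/3·R3.
R4 ← R4 + 23·R3.
R4 ← R4 / (-242/29).
R1 ← R1 − 17/29·R4.
R2 ← R2 − 51/29·R4.
R3 ← R3 + 8/29·R4.
Reading off the reduced rows gives x = -2, y = 1, z = 6, u = 2.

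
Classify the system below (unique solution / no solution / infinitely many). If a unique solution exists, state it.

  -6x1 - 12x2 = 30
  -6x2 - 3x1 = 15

infinitely many solutions

Row-reduce:
R1 ← R1 / (-6).
R2 ← R2 + 3·R1.
Rank is 1 with 2 unknowns, leaving x2 free.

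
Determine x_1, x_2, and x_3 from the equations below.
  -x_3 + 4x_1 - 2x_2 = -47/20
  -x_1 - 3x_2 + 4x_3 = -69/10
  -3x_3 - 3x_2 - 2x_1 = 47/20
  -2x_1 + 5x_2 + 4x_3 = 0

x_1 = -1/2, x_2 = 4/5, x_3 = -5/4

Row-reduce the augmented matrix:
R1 ← R1 / (4).
R2 ← R2 + 1·R1.
R3 ← R3 + 2·R1.
R4 ← R4 + 2·R1.
R2 ← R2 / (-7/2).
R1 ← R1 + 1/2·R2.
R3 ← R3 + 4·R2.
R4 ← R4 − 4·R2.
R3 ← R3 / (-109/14).
R1 ← R1 + 11/14·R3.
R2 ← R2 + 15/14·R3.
R4 ← R4 − 109/14·R3.
R4 reduces to 0 = 0, so the extra equation is consistent.
Reading off the reduced rows gives x_1 = -1/2, x_2 = 4/5, x_3 = -5/4.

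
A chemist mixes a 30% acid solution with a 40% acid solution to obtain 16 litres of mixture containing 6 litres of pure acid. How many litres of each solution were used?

Let a = litres of solution A, b = litres of solution B.
  a + b = 16
  (3/10)a + (2/5)b = 6
Row-reduce the augmented matrix:
R2 ← R2 − 3/10·R1.
R2 ← R2 / (1/10).
R1 ← R1 − 1·R2.
Reading off the reduced rows gives a = 4, b = 12.

litres of solution A: 4, litres of solution B: 12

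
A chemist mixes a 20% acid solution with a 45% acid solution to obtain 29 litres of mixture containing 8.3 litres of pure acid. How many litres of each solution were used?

litres of solution A: 19, litres of solution B: 10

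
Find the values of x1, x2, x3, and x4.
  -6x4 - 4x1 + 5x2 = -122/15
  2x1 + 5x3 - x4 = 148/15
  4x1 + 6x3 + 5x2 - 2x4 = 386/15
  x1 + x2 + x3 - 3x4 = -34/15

Row-reduce the augmented matrix:
R1 ← R1 / (-4).
R2 ← R2 − 2·R1.
R3 ← R3 − 4·R1.
R4 ← R4 − 1·R1.
R2 ← R2 / (5/2).
R1 ← R1 + 5/4·R2.
R3 ← R3 − 10·R2.
R4 ← R4 − 9/4·R2.
R3 ← R3 / (-14).
R1 ← R1 − 5/2·R3.
R2 ← R2 − 2·R3.
R4 ← R4 + 7/2·R3.
R4 ← R4 / (-29/10).
R1 ← R1 − 13/14·R4.
R2 ← R2 + 16/35·R4.
R3 ← R3 + 4/7·R4.
Reading off the reduced rows gives x1 = 4/3, x2 = 14/5, x3 = 2, x4 = 14/5.

x1 = 4/3, x2 = 14/5, x3 = 2, x4 = 14/5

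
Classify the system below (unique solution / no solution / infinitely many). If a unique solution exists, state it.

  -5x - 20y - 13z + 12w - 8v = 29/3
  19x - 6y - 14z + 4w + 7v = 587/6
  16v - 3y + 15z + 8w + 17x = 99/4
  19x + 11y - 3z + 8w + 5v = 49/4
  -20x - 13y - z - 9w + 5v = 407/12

x = 2, y = -9/4, z = -8/3, w = -3, v = 3

Row-reduce the augmented matrix:
R1 ← R1 / (-5).
R2 ← R2 − 19·R1.
R3 ← R3 − 17·R1.
R4 ← R4 − 19·R1.
R5 ← R5 + 20·R1.
R2 ← R2 / (-82).
R1 ← R1 − 4·R2.
R3 ← R3 + 71·R2.
R4 ← R4 + 65·R2.
R5 ← R5 − 67·R2.
R3 ← R3 / (2107/82).
R1 ← R1 + 101/205·R3.
R2 ← R2 − 317/410·R3.
R4 ← R4 + 879/410·R3.
R5 ← R5 + 329/410·R3.
R4 ← R4 / (155616/10535).
R1 ← R1 − 1388/10535·R4.
R2 ← R2 + 8228/10535·R4.
R3 ← R3 − 480/2107·R4.
R5 ← R5 + 24517/1505·R4.
R5 ← R5 / (1780471/155616).
R1 ← R1 − 26713/38904·R5.
R2 ← R2 + 12043/38904·R5.
R3 ← R3 − 724/1621·R5.
R4 ← R4 + 64213/155616·R5.
Reading off the reduced rows gives x = 2, y = -9/4, z = -8/3, w = -3, v = 3.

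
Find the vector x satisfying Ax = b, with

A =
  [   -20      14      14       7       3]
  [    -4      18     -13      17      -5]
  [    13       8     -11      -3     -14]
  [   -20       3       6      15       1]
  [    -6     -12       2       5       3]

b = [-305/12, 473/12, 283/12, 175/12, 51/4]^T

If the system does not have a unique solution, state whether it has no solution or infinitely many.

x_1 = -5/3, x_2 = -1, x_3 = -3, x_4 = 1/4, x_5 = -3/2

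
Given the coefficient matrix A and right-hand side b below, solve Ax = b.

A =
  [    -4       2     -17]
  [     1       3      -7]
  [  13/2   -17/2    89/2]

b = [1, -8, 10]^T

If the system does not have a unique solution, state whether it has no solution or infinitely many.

infinitely many solutions

Row-reduce:
R1 ← R1 / (-4).
R2 ← R2 − 1·R1.
R3 ← R3 − 13/2·R1.
R2 ← R2 / (7/2).
R1 ← R1 + 1/2·R2.
R3 ← R3 + 21/4·R2.
Rank is 2 with 3 unknowns, leaving x_3 free.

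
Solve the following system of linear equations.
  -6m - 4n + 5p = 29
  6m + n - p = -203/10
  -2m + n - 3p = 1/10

m = -3, n = -1/2, p = 9/5

Row-reduce the augmented matrix:
R1 ← R1 / (-6).
R2 ← R2 − 6·R1.
R3 ← R3 + 2·R1.
R2 ← R2 / (-3).
R1 ← R1 − 2/3·R2.
R3 ← R3 − 7/3·R2.
R3 ← R3 / (-14/9).
R1 ← R1 − 1/18·R3.
R2 ← R2 + 4/3·R3.
Reading off the reduced rows gives m = -3, n = -1/2, p = 9/5.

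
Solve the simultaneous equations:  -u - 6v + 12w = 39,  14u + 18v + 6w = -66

infinitely many solutions

Row-reduce:
R1 ← R1 / (-1).
R2 ← R2 − 14·R1.
R2 ← R2 / (-66).
R1 ← R1 − 6·R2.
Rank is 2 with 3 unknowns, leaving w free.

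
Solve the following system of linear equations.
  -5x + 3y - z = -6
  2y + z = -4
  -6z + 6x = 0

Row-reduce the augmented matrix:
R1 ← R1 / (-5).
R3 ← R3 − 6·R1.
R2 ← R2 / (2).
R1 ← R1 + 3/5·R2.
R3 ← R3 − 18/5·R2.
R3 ← R3 / (-9).
R1 ← R1 − 1/2·R3.
R2 ← R2 − 1/2·R3.
Reading off the reduced rows gives x = 0, y = -2, z = 0.

x = 0, y = -2, z = 0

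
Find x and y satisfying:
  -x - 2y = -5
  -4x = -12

x = 3, y = 1

Row-reduce the augmented matrix:
R1 ← R1 / (-1).
R2 ← R2 + 4·R1.
R2 ← R2 / (8).
R1 ← R1 − 2·R2.
Reading off the reduced rows gives x = 3, y = 1.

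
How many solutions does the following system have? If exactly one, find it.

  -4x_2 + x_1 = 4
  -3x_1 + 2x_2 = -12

x_1 = 4, x_2 = 0

Row-reduce the augmented matrix:
R2 ← R2 + 3·R1.
R2 ← R2 / (-10).
R1 ← R1 + 4·R2.
Reading off the reduced rows gives x_1 = 4, x_2 = 0.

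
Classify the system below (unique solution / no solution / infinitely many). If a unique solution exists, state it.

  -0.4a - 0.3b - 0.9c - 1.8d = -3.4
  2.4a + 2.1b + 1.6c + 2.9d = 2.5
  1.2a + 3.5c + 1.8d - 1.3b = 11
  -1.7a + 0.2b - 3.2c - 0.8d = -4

a = 4, b = -6, c = -2, d = 3

Row-reduce the augmented matrix:
R1 ← R1 / (-2/5).
R2 ← R2 − 12/5·R1.
R3 ← R3 − 6/5·R1.
R4 ← R4 + 17/10·R1.
R2 ← R2 / (3/10).
R1 ← R1 − 3/4·R2.
R3 ← R3 + 11/5·R2.
R4 ← R4 − 59/40·R2.
R3 ← R3 / (-406/15).
R1 ← R1 − 47/4·R3.
R2 ← R2 + 38/3·R3.
R4 ← R4 − 2317/120·R3.
R4 ← R4 / (4167/2320).
R1 ← R1 + 3999/1624·R4.
R2 ← R2 − 500/203·R4.
R3 ← R3 − 923/406·R4.
Reading off the reduced rows gives a = 4, b = -6, c = -2, d = 3.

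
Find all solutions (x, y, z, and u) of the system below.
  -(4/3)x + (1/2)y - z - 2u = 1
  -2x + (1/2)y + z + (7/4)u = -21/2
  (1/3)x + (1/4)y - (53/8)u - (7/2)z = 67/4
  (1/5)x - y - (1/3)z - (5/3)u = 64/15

no solution

Row-reduce:
R1 ← R1 / (-4/3).
R2 ← R2 + 2·R1.
R3 ← R3 − 1/3·R1.
R4 ← R4 − 1/5·R1.
R2 ← R2 / (-1/4).
R1 ← R1 + 3/8·R2.
R3 ← R3 − 3/8·R2.
R4 ← R4 + 37/40·R2.
Swap R3 and R4.
R3 ← R3 / (-146/15).
R1 ← R1 + 3·R3.
R2 ← R2 + 10·R3.
Row 4 reduces to 0 = -1, a contradiction. The system is inconsistent.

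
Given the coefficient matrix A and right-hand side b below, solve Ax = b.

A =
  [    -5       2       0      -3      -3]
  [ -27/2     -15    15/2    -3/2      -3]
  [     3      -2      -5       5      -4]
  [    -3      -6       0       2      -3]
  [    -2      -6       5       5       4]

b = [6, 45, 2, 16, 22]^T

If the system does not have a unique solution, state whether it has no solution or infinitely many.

Row-reduce:
R1 ← R1 / (-5).
R2 ← R2 + 27/2·R1.
R3 ← R3 − 3·R1.
R4 ← R4 + 3·R1.
R5 ← R5 + 2·R1.
R2 ← R2 / (-102/5).
R1 ← R1 + 2/5·R2.
R3 ← R3 + 4/5·R2.
R4 ← R4 + 36/5·R2.
R5 ← R5 + 34/5·R2.
R3 ← R3 / (-90/17).
R1 ← R1 + 5/34·R3.
R2 ← R2 + 25/68·R3.
R4 ← R4 + 45/17·R3.
R5 ← R5 − 5/2·R3.
Swap R4 and R5.
R4 ← R4 / (97/18).
R1 ← R1 − 7/18·R4.
R2 ← R2 + 19/36·R4.
R3 ← R3 + 5/9·R4.
Rank is 4 with 5 unknowns, leaving x_5 free.

infinitely many solutions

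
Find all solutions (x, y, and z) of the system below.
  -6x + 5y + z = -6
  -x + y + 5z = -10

infinitely many solutions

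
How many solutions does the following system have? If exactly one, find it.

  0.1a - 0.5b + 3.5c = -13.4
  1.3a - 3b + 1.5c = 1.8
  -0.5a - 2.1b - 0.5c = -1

a = 6, b = 0, c = -4

Row-reduce the augmented matrix:
R1 ← R1 / (1/10).
R2 ← R2 − 13/10·R1.
R3 ← R3 + 1/2·R1.
R2 ← R2 / (7/2).
R1 ← R1 + 5·R2.
R3 ← R3 + 23/5·R2.
R3 ← R3 / (-1429/35).
R1 ← R1 + 195/7·R3.
R2 ← R2 + 88/7·R3.
Reading off the reduced rows gives a = 6, b = 0, c = -4.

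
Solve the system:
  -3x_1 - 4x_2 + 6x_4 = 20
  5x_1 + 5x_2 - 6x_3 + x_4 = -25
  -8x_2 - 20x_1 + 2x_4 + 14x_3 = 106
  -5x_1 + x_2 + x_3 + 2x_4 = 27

no solution

Row-reduce:
R1 ← R1 / (-3).
R2 ← R2 − 5·R1.
R3 ← R3 + 20·R1.
R4 ← R4 + 5·R1.
R2 ← R2 / (-5/3).
R1 ← R1 − 4/3·R2.
R3 ← R3 − 56/3·R2.
R4 ← R4 − 23/3·R2.
R3 ← R3 / (-266/5).
R1 ← R1 + 24/5·R3.
R2 ← R2 − 18/5·R3.
R4 ← R4 + 133/5·R3.
Row 4 reduces to 0 = -1, a contradiction. The system is inconsistent.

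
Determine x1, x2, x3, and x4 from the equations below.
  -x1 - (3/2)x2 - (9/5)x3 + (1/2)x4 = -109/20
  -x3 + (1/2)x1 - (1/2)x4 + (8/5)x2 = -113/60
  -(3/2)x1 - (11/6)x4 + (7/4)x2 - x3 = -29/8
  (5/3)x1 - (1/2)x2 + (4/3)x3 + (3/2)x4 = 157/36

x1 = 3/2, x2 = -1/2, x3 = 7/3, x4 = -1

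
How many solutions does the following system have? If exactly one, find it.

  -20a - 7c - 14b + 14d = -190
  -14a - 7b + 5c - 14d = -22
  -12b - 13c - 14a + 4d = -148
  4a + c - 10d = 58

a = 6, b = 0, c = 4, d = -3

Row-reduce the augmented matrix:
R1 ← R1 / (-20).
R2 ← R2 + 14·R1.
R3 ← R3 + 14·R1.
R4 ← R4 − 4·R1.
R2 ← R2 / (14/5).
R1 ← R1 − 7/10·R2.
R3 ← R3 + 11/5·R2.
R4 ← R4 + 14/5·R2.
R3 ← R3 / (-9/28).
R1 ← R1 + 17/8·R3.
R2 ← R2 − 99/28·R3.
R4 ← R4 − 19/2·R3.
R4 ← R4 / (-6796/9).
R1 ← R1 − 1505/9·R4.
R2 ← R2 + 278·R4.
R3 ← R3 − 686/9·R4.
Reading off the reduced rows gives a = 6, b = 0, c = 4, d = -3.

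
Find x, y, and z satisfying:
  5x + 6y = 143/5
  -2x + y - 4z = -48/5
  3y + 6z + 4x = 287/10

Row-reduce the augmented matrix:
R1 ← R1 / (5).
R2 ← R2 + 2·R1.
R3 ← R3 − 4·R1.
R2 ← R2 / (17/5).
R1 ← R1 − 6/5·R2.
R3 ← R3 + 9/5·R2.
R3 ← R3 / (66/17).
R1 ← R1 − 24/17·R3.
R2 ← R2 + 20/17·R3.
Reading off the reduced rows gives x = 13/5, y = 13/5, z = 7/4.

x = 13/5, y = 13/5, z = 7/4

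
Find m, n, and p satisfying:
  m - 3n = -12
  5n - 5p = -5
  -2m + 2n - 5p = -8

Row-reduce the augmented matrix:
R3 ← R3 + 2·R1.
R2 ← R2 / (5).
R1 ← R1 + 3·R2.
R3 ← R3 + 4·R2.
R3 ← R3 / (-9).
R1 ← R1 + 3·R3.
R2 ← R2 + 1·R3.
Reading off the reduced rows gives m = -3, n = 3, p = 4.

m = -3, n = 3, p = 4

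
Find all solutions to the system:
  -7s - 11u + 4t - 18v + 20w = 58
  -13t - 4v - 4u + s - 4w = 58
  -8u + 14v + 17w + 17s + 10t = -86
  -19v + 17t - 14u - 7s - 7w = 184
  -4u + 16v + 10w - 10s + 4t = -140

Row-reduce the augmented matrix:
R1 ← R1 / (-11).
R2 ← R2 + 4·R1.
R3 ← R3 + 8·R1.
R4 ← R4 + 14·R1.
R5 ← R5 + 4·R1.
R2 ← R2 / (28/11).
R1 ← R1 − 18/11·R2.
R3 ← R3 − 298/11·R2.
R4 ← R4 − 43/11·R2.
R5 ← R5 − 248/11·R2.
R3 ← R3 / (857/7).
R1 ← R1 − 38/7·R3.
R2 ← R2 + 31/7·R3.
R4 ← R4 + 106/7·R3.
R5 ← R5 − 718/7·R3.
R4 ← R4 / (-18753/3428).
R1 ← R1 + 1627/1714·R4.
R2 ← R2 − 2835/3428·R4.
R3 ← R3 + 219/1714·R4.
R5 ← R5 + 22069/857·R4.
R5 ← R5 / (-4847764/18753).
R1 ← R1 + 142133/18753·R5.
R2 ← R2 − 7419/893·R5.
R3 ← R3 − 331/6251·R5.
R4 ← R4 + 185153/18753·R5.
Reading off the reduced rows gives u = -4, v = -6, w = -4, s = 2, t = 0.

u = -4, v = -6, w = -4, s = 2, t = 0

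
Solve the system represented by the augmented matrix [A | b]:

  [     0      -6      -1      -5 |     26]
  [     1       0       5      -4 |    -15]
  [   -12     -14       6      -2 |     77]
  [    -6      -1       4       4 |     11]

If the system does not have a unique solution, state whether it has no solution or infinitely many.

no solution

Row-reduce:
Swap R1 and R2.
R3 ← R3 + 12·R1.
R4 ← R4 + 6·R1.
R2 ← R2 / (-6).
R3 ← R3 + 14·R2.
R4 ← R4 + 1·R2.
R3 ← R3 / (205/3).
R1 ← R1 − 5·R3.
R2 ← R2 − 1/6·R3.
R4 ← R4 − 205/6·R3.
Row 4 reduces to 0 = -3/2, a contradiction. The system is inconsistent.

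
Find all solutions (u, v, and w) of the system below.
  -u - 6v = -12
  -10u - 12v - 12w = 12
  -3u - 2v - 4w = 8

Row-reduce:
R1 ← R1 / (-1).
R2 ← R2 + 10·R1.
R3 ← R3 + 3·R1.
R2 ← R2 / (48).
R1 ← R1 − 6·R2.
R3 ← R3 − 16·R2.
Rank is 2 with 3 unknowns, leaving w free.

infinitely many solutions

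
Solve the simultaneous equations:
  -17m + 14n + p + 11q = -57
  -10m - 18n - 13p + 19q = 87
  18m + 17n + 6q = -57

Row-reduce:
R1 ← R1 / (-17).
R2 ← R2 + 10·R1.
R3 ← R3 − 18·R1.
R2 ← R2 / (-446/17).
R1 ← R1 + 14/17·R2.
R3 ← R3 − 541/17·R2.
R3 ← R3 / (-6879/446).
R1 ← R1 − 82/223·R3.
R2 ← R2 − 231/446·R3.
Rank is 3 with 4 unknowns, leaving q free.

infinitely many solutions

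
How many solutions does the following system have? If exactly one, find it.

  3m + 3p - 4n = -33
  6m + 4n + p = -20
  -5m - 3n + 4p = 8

m = -5, n = 3, p = -2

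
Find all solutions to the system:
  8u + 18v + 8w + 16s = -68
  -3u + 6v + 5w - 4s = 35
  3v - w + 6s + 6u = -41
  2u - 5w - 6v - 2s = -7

infinitely many solutions

Row-reduce:
R1 ← R1 / (8).
R2 ← R2 + 3·R1.
R3 ← R3 − 6·R1.
R4 ← R4 − 2·R1.
R2 ← R2 / (51/4).
R1 ← R1 − 9/4·R2.
R3 ← R3 + 21/2·R2.
R4 ← R4 + 21/2·R2.
R3 ← R3 / (-7/17).
R1 ← R1 + 7/17·R3.
R2 ← R2 − 32/51·R3.
R4 ← R4 + 7/17·R3.
Rank is 3 with 4 unknowns, leaving s free.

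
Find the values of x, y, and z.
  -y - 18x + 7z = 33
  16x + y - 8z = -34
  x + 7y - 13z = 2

x = -1, y = 6, z = 3

Row-reduce the augmented matrix:
R1 ← R1 / (-18).
R2 ← R2 − 16·R1.
R3 ← R3 − 1·R1.
R2 ← R2 / (1/9).
R1 ← R1 − 1/18·R2.
R3 ← R3 − 125/18·R2.
R3 ← R3 / (197/2).
R1 ← R1 − 1/2·R3.
R2 ← R2 + 16·R3.
Reading off the reduced rows gives x = -1, y = 6, z = 3.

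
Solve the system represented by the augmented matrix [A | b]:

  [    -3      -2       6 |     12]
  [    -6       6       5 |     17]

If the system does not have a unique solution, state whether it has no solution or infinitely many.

Row-reduce:
R1 ← R1 / (-3).
R2 ← R2 + 6·R1.
R2 ← R2 / (10).
R1 ← R1 − 2/3·R2.
Rank is 2 with 3 unknowns, leaving x_3 free.

infinitely many solutions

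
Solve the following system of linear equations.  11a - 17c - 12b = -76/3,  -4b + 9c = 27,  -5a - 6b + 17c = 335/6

Row-reduce the augmented matrix:
R1 ← R1 / (11).
R3 ← R3 + 5·R1.
R2 ← R2 / (-4).
R1 ← R1 + 12/11·R2.
R3 ← R3 + 126/11·R2.
R3 ← R3 / (-33/2).
R1 ← R1 + 4·R3.
R2 ← R2 + 9/4·R3.
Reading off the reduced rows gives a = -5/3, b = -9/4, c = 2.

a = -5/3, b = -9/4, c = 2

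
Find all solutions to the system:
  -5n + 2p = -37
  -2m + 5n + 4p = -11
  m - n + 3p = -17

m = 6, n = 5, p = -6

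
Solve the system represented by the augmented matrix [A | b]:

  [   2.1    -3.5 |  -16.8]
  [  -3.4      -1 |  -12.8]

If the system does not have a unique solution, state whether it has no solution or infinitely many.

x_1 = 2, x_2 = 6

From equation 2: x_2 = 64/5 − 17/5·x_1.
Substitute into equation 1 and solve: x_1 = 2.
Then x_2 = 6.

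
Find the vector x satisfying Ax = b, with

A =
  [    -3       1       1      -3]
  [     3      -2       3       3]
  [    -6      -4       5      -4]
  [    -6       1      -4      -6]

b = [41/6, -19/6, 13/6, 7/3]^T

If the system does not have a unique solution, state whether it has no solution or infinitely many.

x_1 = 0, x_2 = 7/3, x_3 = 3/2, x_4 = -1

Row-reduce the augmented matrix:
R1 ← R1 / (-3).
R2 ← R2 − 3·R1.
R3 ← R3 + 6·R1.
R4 ← R4 + 6·R1.
R2 ← R2 / (-1).
R1 ← R1 + 1/3·R2.
R3 ← R3 + 6·R2.
R4 ← R4 + 1·R2.
R3 ← R3 / (-21).
R1 ← R1 + 5/3·R3.
R2 ← R2 + 4·R3.
R4 ← R4 + 10·R3.
R4 ← R4 / (-20/21).
R1 ← R1 − 53/63·R4.
R2 ← R2 + 8/21·R4.
R3 ← R3 + 2/21·R4.
Reading off the reduced rows gives x_1 = 0, x_2 = 7/3, x_3 = 3/2, x_4 = -1.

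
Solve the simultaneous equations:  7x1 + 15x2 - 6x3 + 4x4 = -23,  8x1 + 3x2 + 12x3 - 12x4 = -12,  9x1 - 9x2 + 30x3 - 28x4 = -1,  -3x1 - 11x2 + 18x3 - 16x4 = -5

infinitely many solutions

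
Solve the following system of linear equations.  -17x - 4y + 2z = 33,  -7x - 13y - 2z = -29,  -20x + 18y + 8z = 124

infinitely many solutions

Row-reduce:
R1 ← R1 / (-17).
R2 ← R2 + 7·R1.
R3 ← R3 + 20·R1.
R2 ← R2 / (-193/17).
R1 ← R1 − 4/17·R2.
R3 ← R3 − 386/17·R2.
Rank is 2 with 3 unknowns, leaving z free.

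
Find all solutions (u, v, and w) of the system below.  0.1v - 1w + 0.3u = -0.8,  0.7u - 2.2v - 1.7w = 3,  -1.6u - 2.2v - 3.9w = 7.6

Row-reduce the augmented matrix:
R1 ← R1 / (3/10).
R2 ← R2 − 7/10·R1.
R3 ← R3 + 8/5·R1.
R2 ← R2 / (-73/30).
R1 ← R1 − 1/3·R2.
R3 ← R3 + 5/3·R2.
R3 ← R3 / (-7057/730).
R1 ← R1 + 237/73·R3.
R2 ← R2 + 19/73·R3.
Reading off the reduced rows gives u = -2, v = -2, w = 0.

u = -2, v = -2, w = 0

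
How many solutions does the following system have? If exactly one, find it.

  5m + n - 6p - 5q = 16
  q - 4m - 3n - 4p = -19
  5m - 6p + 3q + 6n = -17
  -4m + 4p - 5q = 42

m = -1, n = 3, p = 2, q = -6

Row-reduce the augmented matrix:
R1 ← R1 / (5).
R2 ← R2 + 4·R1.
R3 ← R3 − 5·R1.
R4 ← R4 + 4·R1.
R2 ← R2 / (-11/5).
R1 ← R1 − 1/5·R2.
R3 ← R3 − 5·R2.
R4 ← R4 − 4/5·R2.
R3 ← R3 / (-20).
R1 ← R1 + 2·R3.
R2 ← R2 − 4·R3.
R4 ← R4 + 4·R3.
R4 ← R4 / (-568/55).
R1 ← R1 + 153/110·R4.
R2 ← R2 − 8/5·R4.
R3 ← R3 + 13/220·R4.
Reading off the reduced rows gives m = -1, n = 3, p = 2, q = -6.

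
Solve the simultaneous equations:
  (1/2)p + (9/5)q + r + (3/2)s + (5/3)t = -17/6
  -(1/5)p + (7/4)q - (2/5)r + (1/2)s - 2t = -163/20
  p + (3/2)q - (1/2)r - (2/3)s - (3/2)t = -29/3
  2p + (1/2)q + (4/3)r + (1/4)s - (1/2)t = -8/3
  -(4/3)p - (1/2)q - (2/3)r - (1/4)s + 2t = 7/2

p = 1, q = -5, r = -2, s = 4, t = 1

Row-reduce the augmented matrix:
R1 ← R1 / (1/2).
R2 ← R2 + 1/5·R1.
R3 ← R3 − 1·R1.
R4 ← R4 − 2·R1.
R5 ← R5 + 4/3·R1.
R2 ← R2 / (247/100).
R1 ← R1 − 18/5·R2.
R3 ← R3 + 21/10·R2.
R4 ← R4 + 67/10·R2.
R5 ← R5 − 43/10·R2.
R3 ← R3 / (-5/2).
R1 ← R1 − 2·R3.
R4 ← R4 + 8/3·R3.
R5 ← R5 − 2·R3.
R4 ← R4 / (6551/44460).
R1 ← R1 + 2921/3705·R4.
R2 ← R2 − 110/247·R4.
R3 ← R3 − 4048/3705·R4.
R5 ← R5 + 5189/14820·R4.
R5 ← R5 / (-767399/117918).
R1 ← R1 + 454762/19653·R5.
R2 ← R2 − 251860/19653·R5.
R3 ← R3 − 230277/6551·R5.
R4 ← R4 + 196454/6551·R5.
Reading off the reduced rows gives p = 1, q = -5, r = -2, s = 4, t = 1.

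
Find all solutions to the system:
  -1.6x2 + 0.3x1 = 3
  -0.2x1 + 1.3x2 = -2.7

x1 = -6, x2 = -3

Row-reduce the augmented matrix:
R1 ← R1 / (3/10).
R2 ← R2 + 1/5·R1.
R2 ← R2 / (7/30).
R1 ← R1 + 16/3·R2.
Reading off the reduced rows gives x1 = -6, x2 = -3.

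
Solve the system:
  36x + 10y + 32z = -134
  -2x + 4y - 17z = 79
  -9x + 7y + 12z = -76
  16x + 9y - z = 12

x = 1, y = -1, z = -5

Row-reduce the augmented matrix:
R1 ← R1 / (36).
R2 ← R2 + 2·R1.
R3 ← R3 + 9·R1.
R4 ← R4 − 16·R1.
R2 ← R2 / (41/9).
R1 ← R1 − 5/18·R2.
R3 ← R3 − 19/2·R2.
R4 ← R4 − 41/9·R2.
R3 ← R3 / (4243/82).
R1 ← R1 − 149/82·R3.
R2 ← R2 + 137/41·R3.
R4 reduces to 0 = 0, so the extra equation is consistent.
Reading off the reduced rows gives x = 1, y = -1, z = -5.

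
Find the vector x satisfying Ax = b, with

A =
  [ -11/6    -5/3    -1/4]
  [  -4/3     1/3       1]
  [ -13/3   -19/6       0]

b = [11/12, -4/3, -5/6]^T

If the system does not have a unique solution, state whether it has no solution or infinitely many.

no solution

Row-reduce:
R1 ← R1 / (-11/6).
R2 ← R2 + 4/3·R1.
R3 ← R3 + 13/3·R1.
R2 ← R2 / (17/11).
R1 ← R1 − 10/11·R2.
R3 ← R3 − 17/22·R2.
Row 3 reduces to 0 = -2, a contradiction. The system is inconsistent.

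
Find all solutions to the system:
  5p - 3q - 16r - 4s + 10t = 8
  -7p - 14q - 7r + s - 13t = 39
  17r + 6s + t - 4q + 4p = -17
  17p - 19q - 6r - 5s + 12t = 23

infinitely many solutions

Row-reduce:
R1 ← R1 / (5).
R2 ← R2 + 7·R1.
R3 ← R3 − 4·R1.
R4 ← R4 − 17·R1.
R2 ← R2 / (-91/5).
R1 ← R1 + 3/5·R2.
R3 ← R3 + 8/5·R2.
R4 ← R4 + 44/5·R2.
R3 ← R3 / (421/13).
R1 ← R1 + 29/13·R3.
R2 ← R2 − 21/13·R3.
R4 ← R4 − 814/13·R3.
R4 ← R4 / (-3261/421).
R1 ← R1 − 39/2947·R4.
R2 ← R2 + 667/2947·R4.
R3 ← R3 − 874/2947·R4.
Rank is 4 with 5 unknowns, leaving t free.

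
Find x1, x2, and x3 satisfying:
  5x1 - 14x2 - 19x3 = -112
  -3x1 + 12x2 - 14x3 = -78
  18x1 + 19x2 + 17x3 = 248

x1 = 6, x2 = 2, x3 = 6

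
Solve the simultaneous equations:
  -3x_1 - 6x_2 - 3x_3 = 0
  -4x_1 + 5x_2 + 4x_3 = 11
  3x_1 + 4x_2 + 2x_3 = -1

x_1 = -1, x_2 = -1, x_3 = 3

Row-reduce the augmented matrix:
R1 ← R1 / (-3).
R2 ← R2 + 4·R1.
R3 ← R3 − 3·R1.
R2 ← R2 / (13).
R1 ← R1 − 2·R2.
R3 ← R3 + 2·R2.
R3 ← R3 / (3/13).
R1 ← R1 + 3/13·R3.
R2 ← R2 − 8/13·R3.
Reading off the reduced rows gives x_1 = -1, x_2 = -1, x_3 = 3.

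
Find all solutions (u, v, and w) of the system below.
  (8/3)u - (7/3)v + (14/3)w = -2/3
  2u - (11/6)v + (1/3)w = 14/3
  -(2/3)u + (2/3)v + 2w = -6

Row-reduce:
R1 ← R1 / (8/3).
R2 ← R2 − 2·R1.
R3 ← R3 + 2/3·R1.
R2 ← R2 / (-1/12).
R1 ← R1 + 7/8·R2.
R3 ← R3 − 1/12·R2.
Row 3 reduces to 0 = -1, a contradiction. The system is inconsistent.

no solution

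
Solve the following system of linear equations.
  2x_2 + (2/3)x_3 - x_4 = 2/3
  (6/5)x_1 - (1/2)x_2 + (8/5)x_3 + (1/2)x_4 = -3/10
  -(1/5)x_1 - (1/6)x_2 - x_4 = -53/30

Row-reduce:
Swap R1 and R2.
R1 ← R1 / (6/5).
R3 ← R3 + 1/5·R1.
R2 ← R2 / (2).
R1 ← R1 + 5/12·R2.
R3 ← R3 + 1/4·R2.
R3 ← R3 / (7/20).
R1 ← R1 − 53/36·R3.
R2 ← R2 − 1/3·R3.
Rank is 3 with 4 unknowns, leaving x_4 free.

infinitely many solutions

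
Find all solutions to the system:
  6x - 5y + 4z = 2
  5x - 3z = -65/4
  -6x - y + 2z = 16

Row-reduce the augmented matrix:
R1 ← R1 / (6).
R2 ← R2 − 5·R1.
R3 ← R3 + 6·R1.
R2 ← R2 / (25/6).
R1 ← R1 + 5/6·R2.
R3 ← R3 + 6·R2.
R3 ← R3 / (-78/25).
R1 ← R1 + 3/5·R3.
R2 ← R2 + 38/25·R3.
Reading off the reduced rows gives x = -7/4, y = -1/2, z = 5/2.

x = -7/4, y = -1/2, z = 5/2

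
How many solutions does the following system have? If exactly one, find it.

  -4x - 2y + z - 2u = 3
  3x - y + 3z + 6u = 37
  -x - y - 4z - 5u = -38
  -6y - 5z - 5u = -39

Row-reduce the augmented matrix:
R1 ← R1 / (-4).
R2 ← R2 − 3·R1.
R3 ← R3 + 1·R1.
R2 ← R2 / (-5/2).
R1 ← R1 − 1/2·R2.
R3 ← R3 + 1/2·R2.
R4 ← R4 + 6·R2.
R3 ← R3 / (-5).
R1 ← R1 − 1/2·R3.
R2 ← R2 + 3/2·R3.
R4 ← R4 + 14·R3.
R4 ← R4 / (-17/25).
R1 ← R1 − 43/50·R4.
R2 ← R2 + 9/50·R4.
R3 ← R3 − 27/25·R4.
Reading off the reduced rows gives x = -1, y = -1, z = 5, u = 4.

x = -1, y = -1, z = 5, u = 4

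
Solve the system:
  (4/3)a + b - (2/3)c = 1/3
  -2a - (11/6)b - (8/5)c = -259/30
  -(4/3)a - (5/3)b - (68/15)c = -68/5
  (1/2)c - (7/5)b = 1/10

no solution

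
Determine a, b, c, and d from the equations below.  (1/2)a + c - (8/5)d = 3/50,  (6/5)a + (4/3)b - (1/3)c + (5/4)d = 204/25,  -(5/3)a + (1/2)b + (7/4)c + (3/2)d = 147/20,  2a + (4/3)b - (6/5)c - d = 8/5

Row-reduce the augmented matrix:
R1 ← R1 / (1/2).
R2 ← R2 − 6/5·R1.
R3 ← R3 + 5/3·R1.
R4 ← R4 − 2·R1.
R2 ← R2 / (4/3).
R3 ← R3 − 1/2·R2.
R4 ← R4 − 4/3·R2.
R3 ← R3 / (733/120).
R1 ← R1 − 2·R3.
R2 ← R2 + 41/20·R3.
R4 ← R4 + 37/15·R3.
R4 ← R4 / (-110432/54975).
R1 ← R1 + 1935/1466·R4.
R2 ← R2 − 55427/29320·R4.
R3 ← R3 + 13781/14660·R4.
Reading off the reduced rows gives a = 9/5, b = 3, c = 3, d = 12/5.

a = 9/5, b = 3, c = 3, d = 12/5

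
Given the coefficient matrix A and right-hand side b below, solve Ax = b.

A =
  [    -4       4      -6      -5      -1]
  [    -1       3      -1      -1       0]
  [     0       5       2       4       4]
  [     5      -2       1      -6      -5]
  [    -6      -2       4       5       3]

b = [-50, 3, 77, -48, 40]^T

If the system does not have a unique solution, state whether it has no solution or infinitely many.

x_1 = 2, x_2 = 5, x_3 = 6, x_4 = 4, x_5 = 6

Row-reduce the augmented matrix:
R1 ← R1 / (-4).
R2 ← R2 + 1·R1.
R4 ← R4 − 5·R1.
R5 ← R5 + 6·R1.
R2 ← R2 / (2).
R1 ← R1 + 1·R2.
R3 ← R3 − 5·R2.
R4 ← R4 − 3·R2.
R5 ← R5 + 8·R2.
R3 ← R3 / (3/4).
R1 ← R1 − 7/4·R3.
R2 ← R2 − 1/4·R3.
R4 ← R4 + 29/4·R3.
R5 ← R5 − 15·R3.
R4 ← R4 / (20).
R1 ← R1 + 13/2·R4.
R2 ← R2 + 1·R4.
R3 ← R3 − 9/2·R4.
R5 ← R5 + 54·R4.
R5 ← R5 / (41/5).
R1 ← R1 − 19/20·R5.
R2 ← R2 − 3/10·R5.
R3 ← R3 + 27/20·R5.
R4 ← R4 − 13/10·R5.
Reading off the reduced rows gives x_1 = 2, x_2 = 5, x_3 = 6, x_4 = 4, x_5 = 6.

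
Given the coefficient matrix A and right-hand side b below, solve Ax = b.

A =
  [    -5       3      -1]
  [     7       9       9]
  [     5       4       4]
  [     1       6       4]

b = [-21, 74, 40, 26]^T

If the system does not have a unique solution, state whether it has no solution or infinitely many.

no solution

Row-reduce:
R1 ← R1 / (-5).
R2 ← R2 − 7·R1.
R3 ← R3 − 5·R1.
R4 ← R4 − 1·R1.
R2 ← R2 / (66/5).
R1 ← R1 + 3/5·R2.
R3 ← R3 − 7·R2.
R4 ← R4 − 33/5·R2.
R3 ← R3 / (-34/33).
R1 ← R1 − 6/11·R3.
R2 ← R2 − 19/33·R3.
Row 4 reduces to 0 = -1/2, a contradiction. The system is inconsistent.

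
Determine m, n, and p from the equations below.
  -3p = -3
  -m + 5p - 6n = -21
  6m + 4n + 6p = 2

Row-reduce the augmented matrix:
Swap R1 and R2.
R1 ← R1 / (-1).
R3 ← R3 − 6·R1.
Swap R2 and R3.
R2 ← R2 / (-32).
R1 ← R1 − 6·R2.
R3 ← R3 / (-3).
R1 ← R1 − 7/4·R3.
R2 ← R2 + 9/8·R3.
Reading off the reduced rows gives m = -4, n = 5, p = 1.

m = -4, n = 5, p = 1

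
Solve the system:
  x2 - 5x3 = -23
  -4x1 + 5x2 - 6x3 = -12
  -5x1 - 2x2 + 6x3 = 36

x1 = -2, x2 = 2, x3 = 5

Row-reduce the augmented matrix:
Swap R1 and R2.
R1 ← R1 / (-4).
R3 ← R3 + 5·R1.
R1 ← R1 + 5/4·R2.
R3 ← R3 + 33/4·R2.
R3 ← R3 / (-111/4).
R1 ← R1 + 19/4·R3.
R2 ← R2 + 5·R3.
Reading off the reduced rows gives x1 = -2, x2 = 2, x3 = 5.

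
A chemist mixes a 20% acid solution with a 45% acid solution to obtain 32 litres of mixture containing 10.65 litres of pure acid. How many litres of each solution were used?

litres of solution A: 15, litres of solution B: 17

Let a = litres of solution A, b = litres of solution B.
  a + b = 32
  (1/5)a + (9/20)b = 213/20
From equation 1: a = 32 − b.
Substitute into equation 2 and solve: b = 17.
Then a = 15.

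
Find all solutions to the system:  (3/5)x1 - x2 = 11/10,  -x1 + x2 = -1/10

x1 = -5/2, x2 = -13/5

Row-reduce the augmented matrix:
R1 ← R1 / (3/5).
R2 ← R2 + 1·R1.
R2 ← R2 / (-2/3).
R1 ← R1 + 5/3·R2.
Reading off the reduced rows gives x1 = -5/2, x2 = -13/5.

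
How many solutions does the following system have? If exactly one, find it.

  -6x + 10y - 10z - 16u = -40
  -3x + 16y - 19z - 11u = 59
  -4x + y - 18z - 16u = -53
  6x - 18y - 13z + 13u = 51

Row-reduce the augmented matrix:
R1 ← R1 / (-6).
R2 ← R2 + 3·R1.
R3 ← R3 + 4·R1.
R4 ← R4 − 6·R1.
R2 ← R2 / (11).
R1 ← R1 + 5/3·R2.
R3 ← R3 + 17/3·R2.
R4 ← R4 + 8·R2.
R3 ← R3 / (-204/11).
R1 ← R1 + 5/11·R3.
R2 ← R2 + 14/11·R3.
R4 ← R4 + 365/11·R3.
R4 ← R4 / (4361/612).
R1 ← R1 − 1457/612·R4.
R2 ← R2 − 61/306·R4.
R3 ← R3 − 227/612·R4.
Reading off the reduced rows gives x = 4, y = 5, z = -3, u = 6.

x = 4, y = 5, z = -3, u = 6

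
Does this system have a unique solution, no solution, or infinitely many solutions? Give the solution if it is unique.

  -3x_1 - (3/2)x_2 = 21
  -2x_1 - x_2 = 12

no solution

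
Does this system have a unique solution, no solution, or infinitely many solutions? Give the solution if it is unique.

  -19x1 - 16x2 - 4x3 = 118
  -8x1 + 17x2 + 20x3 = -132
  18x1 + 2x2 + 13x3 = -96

x1 = -2, x2 = -4, x3 = -4

Row-reduce the augmented matrix:
R1 ← R1 / (-19).
R2 ← R2 + 8·R1.
R3 ← R3 − 18·R1.
R2 ← R2 / (451/19).
R1 ← R1 − 16/19·R2.
R3 ← R3 + 250/19·R2.
R3 ← R3 / (9575/451).
R1 ← R1 + 252/451·R3.
R2 ← R2 − 412/451·R3.
Reading off the reduced rows gives x1 = -2, x2 = -4, x3 = -4.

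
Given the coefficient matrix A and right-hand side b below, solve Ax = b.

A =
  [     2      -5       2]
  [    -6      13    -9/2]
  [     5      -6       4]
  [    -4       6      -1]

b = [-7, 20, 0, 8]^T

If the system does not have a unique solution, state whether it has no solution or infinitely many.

no solution

Row-reduce:
R1 ← R1 / (2).
R2 ← R2 + 6·R1.
R3 ← R3 − 5·R1.
R4 ← R4 + 4·R1.
R2 ← R2 / (-2).
R1 ← R1 + 5/2·R2.
R3 ← R3 − 13/2·R2.
R4 ← R4 + 4·R2.
R3 ← R3 / (31/8).
R1 ← R1 + 7/8·R3.
R2 ← R2 + 3/4·R3.
Row 4 reduces to 0 = -4, a contradiction. The system is inconsistent.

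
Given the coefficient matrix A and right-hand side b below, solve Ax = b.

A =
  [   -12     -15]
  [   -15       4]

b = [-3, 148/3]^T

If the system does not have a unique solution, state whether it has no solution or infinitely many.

Row-reduce the augmented matrix:
R1 ← R1 / (-12).
R2 ← R2 + 15·R1.
R2 ← R2 / (91/4).
R1 ← R1 − 5/4·R2.
Reading off the reduced rows gives x_1 = -8/3, x_2 = 7/3.

x_1 = -8/3, x_2 = 7/3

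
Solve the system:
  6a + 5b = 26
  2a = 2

Row-reduce the augmented matrix:
R1 ← R1 / (6).
R2 ← R2 − 2·R1.
R2 ← R2 / (-5/3).
R1 ← R1 − 5/6·R2.
Reading off the reduced rows gives a = 1, b = 4.

a = 1, b = 4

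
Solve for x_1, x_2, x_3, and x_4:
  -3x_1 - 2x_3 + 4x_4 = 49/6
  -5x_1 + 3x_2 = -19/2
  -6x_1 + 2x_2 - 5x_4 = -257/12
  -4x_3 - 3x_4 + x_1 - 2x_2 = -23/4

x_1 = 1/2, x_2 = -7/3, x_3 = 2/3, x_4 = 11/4

Row-reduce the augmented matrix:
R1 ← R1 / (-3).
R2 ← R2 + 5·R1.
R3 ← R3 + 6·R1.
R4 ← R4 − 1·R1.
R2 ← R2 / (3).
R3 ← R3 − 2·R2.
R4 ← R4 + 2·R2.
R3 ← R3 / (16/9).
R1 ← R1 − 2/3·R3.
R2 ← R2 − 10/9·R3.
R4 ← R4 + 22/9·R3.
R4 ← R4 / (-143/8).
R1 ← R1 − 15/8·R4.
R2 ← R2 − 25/8·R4.
R3 ← R3 + 77/16·R4.
Reading off the reduced rows gives x_1 = 1/2, x_2 = -7/3, x_3 = 2/3, x_4 = 11/4.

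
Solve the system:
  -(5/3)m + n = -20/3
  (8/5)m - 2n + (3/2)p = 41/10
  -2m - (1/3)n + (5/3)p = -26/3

Row-reduce the augmented matrix:
R1 ← R1 / (-5/3).
R2 ← R2 − 8/5·R1.
R3 ← R3 + 2·R1.
R2 ← R2 / (-26/25).
R1 ← R1 + 3/5·R2.
R3 ← R3 + 23/15·R2.
R3 ← R3 / (-85/156).
R1 ← R1 + 45/52·R3.
R2 ← R2 + 75/52·R3.
Reading off the reduced rows gives m = 1, n = -5, p = -5.

m = 1, n = -5, p = -5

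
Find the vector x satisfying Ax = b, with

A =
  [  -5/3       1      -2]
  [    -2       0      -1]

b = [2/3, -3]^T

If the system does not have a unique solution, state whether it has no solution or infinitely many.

infinitely many solutions

Row-reduce:
R1 ← R1 / (-5/3).
R2 ← R2 + 2·R1.
R2 ← R2 / (-6/5).
R1 ← R1 + 3/5·R2.
Rank is 2 with 3 unknowns, leaving x_3 free.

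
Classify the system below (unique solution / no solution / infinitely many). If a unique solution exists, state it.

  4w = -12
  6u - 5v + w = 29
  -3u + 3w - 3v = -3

u = 2, v = -4, w = -3

Row-reduce the augmented matrix:
Swap R1 and R2.
R1 ← R1 / (6).
R3 ← R3 + 3·R1.
Swap R2 and R3.
R2 ← R2 / (-11/2).
R1 ← R1 + 5/6·R2.
R3 ← R3 / (4).
R1 ← R1 + 4/11·R3.
R2 ← R2 + 7/11·R3.
Reading off the reduced rows gives u = 2, v = -4, w = -3.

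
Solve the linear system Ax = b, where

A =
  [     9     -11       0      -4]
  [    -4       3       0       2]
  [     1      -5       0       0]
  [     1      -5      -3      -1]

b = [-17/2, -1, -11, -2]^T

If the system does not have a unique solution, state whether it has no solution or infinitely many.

Row-reduce:
R1 ← R1 / (9).
R2 ← R2 + 4·R1.
R3 ← R3 − 1·R1.
R4 ← R4 − 1·R1.
R2 ← R2 / (-17/9).
R1 ← R1 + 11/9·R2.
R3 ← R3 + 34/9·R2.
R4 ← R4 + 34/9·R2.
Swap R3 and R4.
R3 ← R3 / (-3).
Row 4 reduces to 0 = -1/2, a contradiction. The system is inconsistent.

no solution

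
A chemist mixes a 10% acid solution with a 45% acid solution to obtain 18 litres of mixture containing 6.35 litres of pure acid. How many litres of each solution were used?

Let a = litres of solution A, b = litres of solution B.
  a + b = 18
  (1/10)a + (9/20)b = 127/20
Row-reduce the augmented matrix:
R2 ← R2 − 1/10·R1.
R2 ← R2 / (7/20).
R1 ← R1 − 1·R2.
Reading off the reduced rows gives a = 5, b = 13.

litres of solution A: 5, litres of solution B: 13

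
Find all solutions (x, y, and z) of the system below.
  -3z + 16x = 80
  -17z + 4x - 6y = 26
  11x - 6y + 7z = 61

Row-reduce the augmented matrix:
R1 ← R1 / (16).
R2 ← R2 − 4·R1.
R3 ← R3 − 11·R1.
R2 ← R2 / (-6).
R3 ← R3 + 6·R2.
R3 ← R3 / (405/16).
R1 ← R1 + 3/16·R3.
R2 ← R2 − 65/24·R3.
Reading off the reduced rows gives x = 5, y = -1, z = 0.

x = 5, y = -1, z = 0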